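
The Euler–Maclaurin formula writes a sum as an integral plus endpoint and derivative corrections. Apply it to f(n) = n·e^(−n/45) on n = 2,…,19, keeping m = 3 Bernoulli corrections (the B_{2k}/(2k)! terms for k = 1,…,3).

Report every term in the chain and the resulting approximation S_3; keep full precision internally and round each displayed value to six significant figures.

S_3 ≈ 142.104

The integral term ∫_2^19 x·e^(−x/45) dx = 134.964.
½[f(2) + f(19)] = ½[1.91306 + 12.4562] = 7.18462.
Integral + boundary = 142.148.
k=1: B_{2}/(2)! × [f^{(1)}(19) − f^{(1)}(2)] = 1/12 × (0.378784 − 0.914016) = -0.0446027.
Partial sum through k=1: 142.104.
k=2: B_{4}/(4)! × [f^{(3)}(19) − f^{(3)}(2)] = −1/720 × (0.000834549 − 0.00139609) = 7.79913e-07.
Partial sum through k=2: 142.104.
k=3: B_{6}/(6)! × [f^{(5)}(19) − f^{(5)}(2)] = 1/30240 × (7.31873e-07 − 1.15595e-06) = -1.40238e-11.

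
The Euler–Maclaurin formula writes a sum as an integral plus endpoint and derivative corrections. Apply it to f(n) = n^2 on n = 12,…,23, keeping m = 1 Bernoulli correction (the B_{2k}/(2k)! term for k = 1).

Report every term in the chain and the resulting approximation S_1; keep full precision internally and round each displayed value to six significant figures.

S_1 ≈ 3818.00

∫_12^23 x^2 dx evaluates to 3479.67.
Boundary: ½(f(12) + f(23)) = ½(144.000 + 529.000) = 336.500.
Running total after boundary: 3816.17.
k=1: B_{2}/(2)! × [f^{(1)}(23) − f^{(1)}(12)] = 1/12 × (46.0000 − 24.0000) = 1.83333.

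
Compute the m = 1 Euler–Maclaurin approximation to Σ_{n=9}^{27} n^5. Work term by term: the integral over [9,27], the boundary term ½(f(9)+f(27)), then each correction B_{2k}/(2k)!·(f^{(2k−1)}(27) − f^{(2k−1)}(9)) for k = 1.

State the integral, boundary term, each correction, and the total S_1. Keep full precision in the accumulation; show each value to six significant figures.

S_1 ≈ 7.19042e+07

The integral term ∫_9^27 x^5 dx = 6.44815e+07.
Endpoint term: (f(9) + f(27))/2 = (59049.0 + 1.43489e+07)/2 = 7.20398e+06.
So far: 7.16855e+07.
k=1: B_{2}/(2)! × [f^{(1)}(27) − f^{(1)}(9)] = 1/12 × (2.65720e+06 − 32805.0) = 218700.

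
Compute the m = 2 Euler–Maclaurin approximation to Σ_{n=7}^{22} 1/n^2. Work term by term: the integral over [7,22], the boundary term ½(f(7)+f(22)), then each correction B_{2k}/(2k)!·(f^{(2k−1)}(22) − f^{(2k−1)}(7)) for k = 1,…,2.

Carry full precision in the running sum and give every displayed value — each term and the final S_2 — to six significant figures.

Integral: ∫_7^22 1/x^2 dx = 0.0974026.
½[f(7) + f(22)] = ½[0.0204082 + 0.00206612] = 0.0112371.
Integral + boundary = 0.108640.
Order-1 term: 1/12 · (-0.000187829 − (-0.00583090)) = 0.000470256.
Running total after k=1: 0.109110.
Order-2 term: −1/720 · (-4.65691e-06 − (-0.00142798)) = -1.97683e-06.

S_2 ≈ 0.109108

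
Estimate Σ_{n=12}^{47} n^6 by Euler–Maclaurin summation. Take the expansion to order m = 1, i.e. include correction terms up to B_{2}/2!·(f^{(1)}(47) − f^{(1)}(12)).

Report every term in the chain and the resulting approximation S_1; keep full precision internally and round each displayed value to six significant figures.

The integral term ∫_12^47 x^6 dx = 7.23696e+10.
Boundary: ½(f(12) + f(47)) = ½(2.98598e+06 + 1.07792e+10) = 5.39110e+09.
Integral + boundary = 7.77607e+10.
Correction k=1: B_{2}/2! · (f^{(1)}(47) − f^{(1)}(12)) = 1/12 · (1.37607e+09 − 1.49299e+06) = 1.14548e+08.

S_1 ≈ 7.78753e+10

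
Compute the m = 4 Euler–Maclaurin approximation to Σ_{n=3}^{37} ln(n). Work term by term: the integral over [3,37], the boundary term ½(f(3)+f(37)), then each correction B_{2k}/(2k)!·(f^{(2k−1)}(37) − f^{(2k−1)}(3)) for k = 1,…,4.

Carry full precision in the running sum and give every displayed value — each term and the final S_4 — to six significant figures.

Integral: ∫_3^37 ln(x) dx = 96.3081.
½[f(3) + f(37)] = ½[1.09861 + 3.61092] = 2.35477.
Running total after boundary: 98.6629.
k=1: B_{2}/(2)! × [f^{(1)}(37) − f^{(1)}(3)] = 1/12 × (0.0270270 − 0.333333) = -0.0255255.
Partial sum through k=1: 98.6374.
k=2: B_{4}/(4)! × [f^{(3)}(37) − f^{(3)}(3)] = −1/720 × (3.94843e-05 − 0.0740741) = 0.000102826.
Partial sum through k=2: 98.6375.
k=3: B_{6}/(6)! × [f^{(5)}(37) − f^{(5)}(3)] = 1/30240 × (3.46101e-07 − 0.0987654) = -3.26604e-06.
Partial sum through k=3: 98.6375.
k=4: B_{8}/(8)! × [f^{(7)}(37) − f^{(7)}(3)] = −1/1209600 × (7.58439e-09 − 0.329218) = 2.72171e-07.

S_4 ≈ 98.6375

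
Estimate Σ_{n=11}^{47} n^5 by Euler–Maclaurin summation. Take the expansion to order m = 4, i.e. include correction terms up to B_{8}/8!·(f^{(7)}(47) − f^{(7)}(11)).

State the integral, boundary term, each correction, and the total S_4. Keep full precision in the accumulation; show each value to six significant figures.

S_4 ≈ 1.91302e+09

Integral: ∫_11^47 x^5 dx = 1.79624e+09.
Endpoint term: (f(11) + f(47))/2 = (161051 + 2.29345e+08)/2 = 1.14753e+08.
So far: 1.91099e+09.
Correction k=1: B_{2}/2! · (f^{(1)}(47) − f^{(1)}(11)) = 1/12 · (2.43984e+07 − 73205.0) = 2.02710e+06.
Partial sum through k=1: 1.91302e+09.
Correction k=2: B_{4}/4! · (f^{(3)}(47) − f^{(3)}(11)) = −1/720 · (132540 − 7260.00) = -174.000.
Partial sum through k=2: 1.91302e+09.
Correction k=3: B_{6}/6! · (f^{(5)}(47) − f^{(5)}(11)) = 1/30240 · (120.000 − 120.000) = 0.00000.
Partial sum through k=3: 1.91302e+09.
Correction k=4: B_{8}/8! · (f^{(7)}(47) − f^{(7)}(11)) = −1/1209600 · (0.00000 − 0.00000) = 0.00000.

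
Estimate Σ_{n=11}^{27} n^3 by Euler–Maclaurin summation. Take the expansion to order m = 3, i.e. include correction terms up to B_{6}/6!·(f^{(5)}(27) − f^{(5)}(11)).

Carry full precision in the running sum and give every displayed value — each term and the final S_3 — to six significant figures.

S_3 ≈ 139859

Integral: ∫_11^27 x^3 dx = 129200.
Endpoint term: (f(11) + f(27))/2 = (1331.00 + 19683.0)/2 = 10507.0.
Running total after boundary: 139707.
Correction k=1: B_{2}/2! · (f^{(1)}(27) − f^{(1)}(11)) = 1/12 · (2187.00 − 363.000) = 152.000.
Partial sum through k=1: 139859.
Correction k=2: B_{4}/4! · (f^{(3)}(27) − f^{(3)}(11)) = −1/720 · (6.00000 − 6.00000) = 0.00000.
Partial sum through k=2: 139859.
Correction k=3: B_{6}/6! · (f^{(5)}(27) − f^{(5)}(11)) = 1/30240 · (0.00000 − 0.00000) = 0.00000.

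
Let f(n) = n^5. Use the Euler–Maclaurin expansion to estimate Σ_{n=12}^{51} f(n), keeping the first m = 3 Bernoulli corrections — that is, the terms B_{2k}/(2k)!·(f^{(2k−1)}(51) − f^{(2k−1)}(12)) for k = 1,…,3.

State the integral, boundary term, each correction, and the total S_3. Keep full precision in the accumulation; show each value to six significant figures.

S_3 ≈ 3.10766e+09

The integral term ∫_12^51 x^5 dx = 2.93222e+09.
½[f(12) + f(51)] = ½[248832 + 3.45025e+08] = 1.72637e+08.
Integral + boundary = 3.10485e+09.
Order-1 term: 1/12 · (3.38260e+07 − 103680) = 2.81019e+06.
Partial sum through k=1: 3.10766e+09.
Order-2 term: −1/720 · (156060 − 8640.00) = -204.750.
Partial sum through k=2: 3.10766e+09.
Order-3 term: 1/30240 · (120.000 − 120.000) = 0.00000.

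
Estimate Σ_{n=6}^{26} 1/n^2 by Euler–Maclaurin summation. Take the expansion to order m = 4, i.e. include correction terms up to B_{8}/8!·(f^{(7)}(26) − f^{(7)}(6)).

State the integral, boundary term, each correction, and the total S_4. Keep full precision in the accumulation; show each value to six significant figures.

S_4 ≈ 0.143592

Integral: ∫_6^26 1/x^2 dx = 0.128205.
½[f(6) + f(26)] = ½[0.0277778 + 0.00147929] = 0.0146285.
Integral + boundary = 0.142834.
Order-1 term: 1/12 · (-0.000113792 − (-0.00925926)) = 0.000762122.
Partial sum through k=1: 0.143596.
Order-2 term: −1/720 · (-2.01997e-06 − (-0.00308642)) = -4.28389e-06.
Partial sum through k=2: 0.143592.
Order-3 term: 1/30240 · (-8.96436e-08 − (-0.00257202)) = 8.50505e-08.
Partial sum through k=3: 0.143592.
Order-4 term: −1/1209600 · (-7.42609e-09 − (-0.00400091)) = -3.30763e-09.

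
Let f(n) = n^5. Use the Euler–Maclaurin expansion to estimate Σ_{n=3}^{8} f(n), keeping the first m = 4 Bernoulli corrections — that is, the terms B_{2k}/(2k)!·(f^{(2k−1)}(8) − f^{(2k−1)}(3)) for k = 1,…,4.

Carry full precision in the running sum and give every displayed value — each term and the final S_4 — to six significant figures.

S_4 ≈ 61743.0

Integral: ∫_3^8 x^5 dx = 43569.2.
Boundary: ½(f(3) + f(8)) = ½(243.000 + 32768.0) = 16505.5.
Integral + boundary = 60074.7.
Correction k=1: B_{2}/2! · (f^{(1)}(8) − f^{(1)}(3)) = 1/12 · (20480.0 − 405.000) = 1672.92.
After k=1: 61747.6.
Correction k=2: B_{4}/4! · (f^{(3)}(8) − f^{(3)}(3)) = −1/720 · (3840.00 − 540.000) = -4.58333.
After k=2: 61743.0.
Correction k=3: B_{6}/6! · (f^{(5)}(8) − f^{(5)}(3)) = 1/30240 · (120.000 − 120.000) = 0.00000.
After k=3: 61743.0.
Correction k=4: B_{8}/8! · (f^{(7)}(8) − f^{(7)}(3)) = −1/1209600 · (0.00000 − 0.00000) = 0.00000.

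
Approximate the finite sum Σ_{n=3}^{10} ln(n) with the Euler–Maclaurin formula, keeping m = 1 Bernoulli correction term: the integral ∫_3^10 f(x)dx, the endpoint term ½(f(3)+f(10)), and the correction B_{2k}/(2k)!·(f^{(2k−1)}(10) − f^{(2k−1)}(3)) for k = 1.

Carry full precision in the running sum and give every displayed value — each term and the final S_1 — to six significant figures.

Integral: ∫_3^10 ln(x) dx = 12.7300.
Endpoint term: (f(3) + f(10))/2 = (1.09861 + 2.30259)/2 = 1.70060.
Running total after boundary: 14.4306.
Order-1 term: 1/12 · (0.100000 − 0.333333) = -0.0194444.

S_1 ≈ 14.4112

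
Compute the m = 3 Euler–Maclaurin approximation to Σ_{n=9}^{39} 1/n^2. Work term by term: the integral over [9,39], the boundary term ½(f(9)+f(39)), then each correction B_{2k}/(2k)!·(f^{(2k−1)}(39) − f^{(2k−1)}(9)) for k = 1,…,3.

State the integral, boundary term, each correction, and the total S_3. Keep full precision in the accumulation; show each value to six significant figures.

The integral term ∫_9^39 1/x^2 dx = 0.0854701.
Boundary: ½(f(9) + f(39)) = ½(0.0123457 + 0.000657462) = 0.00650157.
So far: 0.0919717.
Correction k=1: B_{2}/2! · (f^{(1)}(39) − f^{(1)}(9)) = 1/12 · (-3.37160e-05 − (-0.00274348)) = 0.000225814.
Running total after k=1: 0.0921975.
Correction k=2: B_{4}/4! · (f^{(3)}(39) − f^{(3)}(9)) = −1/720 · (-2.66004e-07 − (-0.000406442)) = -5.64133e-07.
Running total after k=2: 0.0921969.
Correction k=3: B_{6}/6! · (f^{(5)}(39) − f^{(5)}(9)) = 1/30240 · (-5.24663e-09 − (-0.000150534)) = 4.97781e-09.

S_3 ≈ 0.0921969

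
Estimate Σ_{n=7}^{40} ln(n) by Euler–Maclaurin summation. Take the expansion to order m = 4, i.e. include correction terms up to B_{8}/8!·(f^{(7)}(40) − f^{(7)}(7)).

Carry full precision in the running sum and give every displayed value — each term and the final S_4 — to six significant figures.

S_4 ≈ 103.741

Integral: ∫_7^40 ln(x) dx = 100.934.
½[f(7) + f(40)] = ½[1.94591 + 3.68888] = 2.81739.
Integral + boundary = 103.751.
Order-1 term: 1/12 · (0.0250000 − 0.142857) = -0.00982143.
After k=1: 103.741.
Order-2 term: −1/720 · (3.12500e-05 − 0.00583090) = 8.05507e-06.
After k=2: 103.741.
Order-3 term: 1/30240 · (2.34375e-07 − 0.00142798) = -4.72137e-08.
After k=3: 103.741.
Order-4 term: −1/1209600 · (4.39453e-09 − 0.000874271) = 7.22774e-10.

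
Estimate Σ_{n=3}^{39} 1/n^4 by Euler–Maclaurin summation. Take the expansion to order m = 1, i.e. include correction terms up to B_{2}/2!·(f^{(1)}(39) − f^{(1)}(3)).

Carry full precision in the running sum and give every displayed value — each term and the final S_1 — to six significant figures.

S_1 ≈ 0.0198849

∫_3^39 1/x^4 dx evaluates to 0.0123401.
½[f(3) + f(39)] = ½[0.0123457 + 4.32257e-07] = 0.00617306.
Integral + boundary = 0.0185131.
Order-1 term: 1/12 · (-4.43340e-08 − (-0.0164609)) = 0.00137174.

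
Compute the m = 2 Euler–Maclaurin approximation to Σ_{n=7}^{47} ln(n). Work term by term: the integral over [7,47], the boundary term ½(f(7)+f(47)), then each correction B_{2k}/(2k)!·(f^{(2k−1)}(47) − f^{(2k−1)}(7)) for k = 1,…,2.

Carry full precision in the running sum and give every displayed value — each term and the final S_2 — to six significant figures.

∫_7^47 ln(x) dx evaluates to 127.336.
Endpoint term: (f(7) + f(47))/2 = (1.94591 + 3.85015)/2 = 2.89803.
Integral + boundary = 130.234.
Order-1 term: 1/12 · (0.0212766 − 0.142857) = -0.0101317.
Partial sum through k=1: 130.223.
Order-2 term: −1/720 · (1.92636e-05 − 0.00583090) = 8.07172e-06.

S_2 ≈ 130.223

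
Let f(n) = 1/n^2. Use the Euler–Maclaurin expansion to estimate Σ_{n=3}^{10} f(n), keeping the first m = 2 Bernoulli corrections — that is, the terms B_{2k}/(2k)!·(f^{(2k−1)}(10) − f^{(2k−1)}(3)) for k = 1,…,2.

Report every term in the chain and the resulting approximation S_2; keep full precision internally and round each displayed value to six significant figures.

Integral: ∫_3^10 1/x^2 dx = 0.233333.
Endpoint term: (f(3) + f(10))/2 = (0.111111 + 0.0100000)/2 = 0.0605556.
So far: 0.293889.
Correction k=1: B_{2}/2! · (f^{(1)}(10) − f^{(1)}(3)) = 1/12 · (-0.00200000 − (-0.0740741)) = 0.00600617.
Running total after k=1: 0.299895.
Correction k=2: B_{4}/4! · (f^{(3)}(10) − f^{(3)}(3)) = −1/720 · (-0.000240000 − (-0.0987654)) = -0.000136841.

S_2 ≈ 0.299758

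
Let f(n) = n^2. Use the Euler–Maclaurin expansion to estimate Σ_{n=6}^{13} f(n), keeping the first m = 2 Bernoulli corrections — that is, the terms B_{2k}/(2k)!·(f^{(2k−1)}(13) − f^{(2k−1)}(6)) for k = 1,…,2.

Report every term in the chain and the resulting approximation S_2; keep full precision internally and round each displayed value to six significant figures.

S_2 ≈ 764.000

∫_6^13 x^2 dx evaluates to 660.333.
½[f(6) + f(13)] = ½[36.0000 + 169.000] = 102.500.
So far: 762.833.
k=1: B_{2}/(2)! × [f^{(1)}(13) − f^{(1)}(6)] = 1/12 × (26.0000 − 12.0000) = 1.16667.
Partial sum through k=1: 764.000.
k=2: B_{4}/(4)! × [f^{(3)}(13) − f^{(3)}(6)] = −1/720 × (0.00000 − 0.00000) = 0.00000.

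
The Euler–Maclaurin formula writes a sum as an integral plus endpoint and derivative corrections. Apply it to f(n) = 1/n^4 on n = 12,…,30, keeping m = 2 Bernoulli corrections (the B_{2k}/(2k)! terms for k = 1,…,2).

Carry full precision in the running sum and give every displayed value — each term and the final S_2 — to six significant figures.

Integral: ∫_12^30 1/x^4 dx = 0.000180556.
Endpoint term: (f(12) + f(30))/2 = (4.82253e-05 + 1.23457e-06)/2 = 2.47299e-05.
Running total after boundary: 0.000205285.
Order-1 term: 1/12 · (-1.64609e-07 − (-1.60751e-05)) = 1.32587e-06.
After k=1: 0.000206611.
Order-2 term: −1/720 · (-5.48697e-09 − (-3.34898e-06)) = -4.64374e-09.

S_2 ≈ 0.000206607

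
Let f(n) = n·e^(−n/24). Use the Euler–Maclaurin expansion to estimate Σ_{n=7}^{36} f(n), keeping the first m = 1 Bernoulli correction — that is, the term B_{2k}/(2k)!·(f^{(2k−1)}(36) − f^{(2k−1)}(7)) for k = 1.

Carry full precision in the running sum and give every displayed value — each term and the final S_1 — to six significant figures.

S_1 ≈ 241.051

∫_7^36 x·e^(−x/24) dx evaluates to 234.474.
Boundary: ½(f(7) + f(36)) = ½(5.22912 + 8.03269) = 6.63090.
So far: 241.104.
k=1: B_{2}/(2)! × [f^{(1)}(36) − f^{(1)}(7)] = 1/12 × (-0.111565 − 0.529137) = -0.0533919.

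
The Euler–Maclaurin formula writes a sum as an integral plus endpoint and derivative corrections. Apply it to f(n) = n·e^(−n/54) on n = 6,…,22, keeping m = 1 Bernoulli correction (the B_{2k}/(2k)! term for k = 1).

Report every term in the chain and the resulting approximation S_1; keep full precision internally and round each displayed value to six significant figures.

S_1 ≈ 178.559

Integral: ∫_6^22 x·e^(−x/54) dx = 168.588.
Endpoint term: (f(6) + f(22))/2 = (5.36904 + 14.6382)/2 = 10.0036.
Integral + boundary = 178.592.
Order-1 term: 1/12 · (0.394295 − 0.795413) = -0.0334265.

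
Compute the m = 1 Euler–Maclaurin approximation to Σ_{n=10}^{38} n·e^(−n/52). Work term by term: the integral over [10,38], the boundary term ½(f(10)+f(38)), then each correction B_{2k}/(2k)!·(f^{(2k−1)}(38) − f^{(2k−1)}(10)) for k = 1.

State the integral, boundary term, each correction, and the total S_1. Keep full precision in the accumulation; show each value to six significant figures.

∫_10^38 x·e^(−x/52) dx evaluates to 406.371.
½[f(10) + f(38)] = ½[8.25053 + 18.2985] = 13.2745.
Integral + boundary = 419.645.
Correction k=1: B_{2}/2! · (f^{(1)}(38) − f^{(1)}(10)) = 1/12 · (0.129645 − 0.666389) = -0.0447287.

S_1 ≈ 419.601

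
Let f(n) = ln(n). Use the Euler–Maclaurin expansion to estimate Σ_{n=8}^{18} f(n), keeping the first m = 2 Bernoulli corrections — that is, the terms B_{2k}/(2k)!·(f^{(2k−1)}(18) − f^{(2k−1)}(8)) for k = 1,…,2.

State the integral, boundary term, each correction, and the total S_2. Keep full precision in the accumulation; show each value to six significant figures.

S_2 ≈ 27.8703

∫_8^18 ln(x) dx evaluates to 25.3912.
½[f(8) + f(18)] = ½[2.07944 + 2.89037] = 2.48491.
Running total after boundary: 27.8761.
Correction k=1: B_{2}/2! · (f^{(1)}(18) − f^{(1)}(8)) = 1/12 · (0.0555556 − 0.125000) = -0.00578704.
Running total after k=1: 27.8703.
Correction k=2: B_{4}/4! · (f^{(3)}(18) − f^{(3)}(8)) = −1/720 · (0.000342936 − 0.00390625) = 4.94905e-06.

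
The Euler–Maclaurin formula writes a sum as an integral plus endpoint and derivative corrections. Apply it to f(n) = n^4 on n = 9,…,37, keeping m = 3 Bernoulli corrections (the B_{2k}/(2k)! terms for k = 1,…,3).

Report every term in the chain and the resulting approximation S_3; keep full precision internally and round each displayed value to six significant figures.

S_3 ≈ 1.48140e+07

Integral: ∫_9^37 x^4 dx = 1.38570e+07.
½[f(9) + f(37)] = ½[6561.00 + 1.87416e+06] = 940361.
Running total after boundary: 1.47973e+07.
Correction k=1: B_{2}/2! · (f^{(1)}(37) − f^{(1)}(9)) = 1/12 · (202612 − 2916.00) = 16641.3.
Partial sum through k=1: 1.48140e+07.
Correction k=2: B_{4}/4! · (f^{(3)}(37) − f^{(3)}(9)) = −1/720 · (888.000 − 216.000) = -0.933333.
Partial sum through k=2: 1.48140e+07.
Correction k=3: B_{6}/6! · (f^{(5)}(37) − f^{(5)}(9)) = 1/30240 · (0.00000 − 0.00000) = 0.00000.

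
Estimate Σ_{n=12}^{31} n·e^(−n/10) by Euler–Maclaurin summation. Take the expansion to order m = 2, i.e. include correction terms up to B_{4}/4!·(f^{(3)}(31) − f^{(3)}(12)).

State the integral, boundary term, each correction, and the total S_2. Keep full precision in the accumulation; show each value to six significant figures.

Integral: ∫_12^31 x·e^(−x/10) dx = 47.7926.
Endpoint term: (f(12) + f(31))/2 = (3.61433 + 1.39653)/2 = 2.50543.
So far: 50.2980.
Correction k=1: B_{2}/2! · (f^{(1)}(31) − f^{(1)}(12)) = 1/12 · (-0.0946033 − (-0.0602388)) = -0.00286371.
Partial sum through k=1: 50.2951.
Correction k=2: B_{4}/4! · (f^{(3)}(31) − f^{(3)}(12)) = −1/720 · (-4.50492e-05 − 0.00542150) = 7.59242e-06.

S_2 ≈ 50.2951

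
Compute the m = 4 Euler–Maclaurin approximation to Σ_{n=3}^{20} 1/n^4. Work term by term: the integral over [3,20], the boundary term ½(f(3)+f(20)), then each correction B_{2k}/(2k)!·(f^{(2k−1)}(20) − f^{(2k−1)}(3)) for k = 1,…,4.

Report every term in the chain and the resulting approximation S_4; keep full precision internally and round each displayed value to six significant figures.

The integral term ∫_3^20 1/x^4 dx = 0.0123040.
Boundary: ½(f(3) + f(20)) = ½(0.0123457 + 6.25000e-06) = 0.00617596.
So far: 0.0184800.
Order-1 term: 1/12 · (-1.25000e-06 − (-0.0164609)) = 0.00137164.
Running total after k=1: 0.0198516.
Order-2 term: −1/720 · (-9.37500e-08 − (-0.0548697)) = -7.62078e-05.
Running total after k=2: 0.0197754.
Order-3 term: 1/30240 · (-1.31250e-08 − (-0.341411)) = 1.12901e-05.
Running total after k=3: 0.0197867.
Order-4 term: −1/1209600 · (-2.95313e-09 − (-3.41411)) = -2.82251e-06.

S_4 ≈ 0.0197839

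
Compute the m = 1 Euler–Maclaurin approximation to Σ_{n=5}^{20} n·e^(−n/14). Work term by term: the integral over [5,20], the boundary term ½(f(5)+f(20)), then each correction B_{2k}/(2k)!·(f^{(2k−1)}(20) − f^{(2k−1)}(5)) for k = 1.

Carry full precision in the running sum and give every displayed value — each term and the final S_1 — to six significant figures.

∫_5^20 x·e^(−x/14) dx evaluates to 72.0390.
Endpoint term: (f(5) + f(20))/2 = (3.49836 + 4.79302)/2 = 4.14569.
So far: 76.1847.
Correction k=1: B_{2}/2! · (f^{(1)}(20) − f^{(1)}(5)) = 1/12 · (-0.102708 − 0.449789) = -0.0460414.

S_1 ≈ 76.1387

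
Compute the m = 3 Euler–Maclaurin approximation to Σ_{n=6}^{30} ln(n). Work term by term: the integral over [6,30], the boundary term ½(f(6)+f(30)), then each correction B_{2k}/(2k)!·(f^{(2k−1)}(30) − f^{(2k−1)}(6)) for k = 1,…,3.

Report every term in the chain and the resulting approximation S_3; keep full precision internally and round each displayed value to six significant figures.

S_3 ≈ 69.8707

The integral term ∫_6^30 ln(x) dx = 67.2854.
Boundary: ½(f(6) + f(30)) = ½(1.79176 + 3.40120) = 2.59648.
Integral + boundary = 69.8818.
Correction k=1: B_{2}/2! · (f^{(1)}(30) − f^{(1)}(6)) = 1/12 · (0.0333333 − 0.166667) = -0.0111111.
Running total after k=1: 69.8707.
Correction k=2: B_{4}/4! · (f^{(3)}(30) − f^{(3)}(6)) = −1/720 · (7.40741e-05 − 0.00925926) = 1.27572e-05.
Running total after k=2: 69.8707.
Correction k=3: B_{6}/6! · (f^{(5)}(30) − f^{(5)}(6)) = 1/30240 · (9.87654e-07 − 0.00308642) = -1.02031e-07.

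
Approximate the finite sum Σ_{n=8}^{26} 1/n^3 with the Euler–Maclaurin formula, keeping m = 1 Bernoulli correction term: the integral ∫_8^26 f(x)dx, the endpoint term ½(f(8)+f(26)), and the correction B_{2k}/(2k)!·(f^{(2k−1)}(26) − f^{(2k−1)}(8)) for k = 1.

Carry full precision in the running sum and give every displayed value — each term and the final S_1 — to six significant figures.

Integral: ∫_8^26 1/x^3 dx = 0.00707286.
½[f(8) + f(26)] = ½[0.00195312 + 5.68958e-05] = 0.00100501.
Running total after boundary: 0.00807787.
Correction k=1: B_{2}/2! · (f^{(1)}(26) − f^{(1)}(8)) = 1/12 · (-6.56490e-06 − (-0.000732422)) = 6.04881e-05.

S_1 ≈ 0.00813835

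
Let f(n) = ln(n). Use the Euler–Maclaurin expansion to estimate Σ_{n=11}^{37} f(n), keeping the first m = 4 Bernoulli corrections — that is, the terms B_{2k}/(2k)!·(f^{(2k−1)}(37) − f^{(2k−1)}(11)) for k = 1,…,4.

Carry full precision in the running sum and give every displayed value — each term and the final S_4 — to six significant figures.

The integral term ∫_11^37 ln(x) dx = 81.2271.
Endpoint term: (f(11) + f(37))/2 = (2.39790 + 3.61092)/2 = 3.00441.
Integral + boundary = 84.2315.
k=1: B_{2}/(2)! × [f^{(1)}(37) − f^{(1)}(11)] = 1/12 × (0.0270270 − 0.0909091) = -0.00532351.
After k=1: 84.2262.
k=2: B_{4}/(4)! × [f^{(3)}(37) − f^{(3)}(11)] = −1/720 × (3.94843e-05 − 0.00150263) = 2.03215e-06.
After k=2: 84.2262.
k=3: B_{6}/(6)! × [f^{(5)}(37) − f^{(5)}(11)] = 1/30240 × (3.46101e-07 − 0.000149021) = -4.91650e-09.
After k=3: 84.2262.
k=4: B_{8}/(8)! × [f^{(7)}(37) − f^{(7)}(11)] = −1/1209600 × (7.58439e-09 − 3.69474e-05) = 3.05389e-11.

S_4 ≈ 84.2262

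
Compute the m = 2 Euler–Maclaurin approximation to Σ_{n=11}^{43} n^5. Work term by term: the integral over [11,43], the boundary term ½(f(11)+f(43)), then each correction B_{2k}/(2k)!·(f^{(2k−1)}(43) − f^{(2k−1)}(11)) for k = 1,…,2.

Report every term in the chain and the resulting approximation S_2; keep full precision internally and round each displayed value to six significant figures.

S_2 ≈ 1.12827e+09

∫_11^43 x^5 dx evaluates to 1.05327e+09.
Endpoint term: (f(11) + f(43))/2 = (161051 + 1.47008e+08)/2 = 7.35847e+07.
So far: 1.12685e+09.
k=1: B_{2}/(2)! × [f^{(1)}(43) − f^{(1)}(11)] = 1/12 × (1.70940e+07 − 73205.0) = 1.41840e+06.
After k=1: 1.12827e+09.
k=2: B_{4}/(4)! × [f^{(3)}(43) − f^{(3)}(11)] = −1/720 × (110940 − 7260.00) = -144.000.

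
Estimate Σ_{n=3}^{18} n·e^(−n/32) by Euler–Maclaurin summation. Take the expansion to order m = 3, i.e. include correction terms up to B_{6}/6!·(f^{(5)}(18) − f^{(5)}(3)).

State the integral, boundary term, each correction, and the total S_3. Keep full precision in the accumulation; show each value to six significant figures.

S_3 ≈ 114.565

The integral term ∫_3^18 x·e^(−x/32) dx = 108.119.
Boundary: ½(f(3) + f(18)) = ½(2.73153 + 10.2561) = 6.49381.
Running total after boundary: 114.613.
Order-1 term: 1/12 · (0.249280 − 0.825150) = -0.0479892.
Running total after k=1: 114.565.
Order-2 term: −1/720 · (0.00135629 − 0.00258415) = 1.70536e-06.
Running total after k=2: 114.565.
Order-3 term: 1/30240 · (2.41128e-06 − 4.26025e-06) = -6.11430e-11.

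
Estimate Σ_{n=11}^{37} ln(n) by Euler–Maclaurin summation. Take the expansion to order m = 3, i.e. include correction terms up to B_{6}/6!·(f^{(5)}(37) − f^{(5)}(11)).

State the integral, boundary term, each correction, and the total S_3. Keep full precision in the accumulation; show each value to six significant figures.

Integral: ∫_11^37 ln(x) dx = 81.2271.
Endpoint term: (f(11) + f(37))/2 = (2.39790 + 3.61092)/2 = 3.00441.
So far: 84.2315.
Order-1 term: 1/12 · (0.0270270 − 0.0909091) = -0.00532351.
Running total after k=1: 84.2262.
Order-2 term: −1/720 · (3.94843e-05 − 0.00150263) = 2.03215e-06.
Running total after k=2: 84.2262.
Order-3 term: 1/30240 · (3.46101e-07 − 0.000149021) = -4.91650e-09.

S_3 ≈ 84.2262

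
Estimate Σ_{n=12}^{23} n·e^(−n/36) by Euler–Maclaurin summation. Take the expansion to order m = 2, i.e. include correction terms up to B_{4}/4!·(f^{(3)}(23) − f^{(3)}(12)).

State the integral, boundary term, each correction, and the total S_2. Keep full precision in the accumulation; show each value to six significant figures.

∫_12^23 x·e^(−x/36) dx evaluates to 116.952.
½[f(12) + f(23)] = ½[8.59838 + 12.1412] = 10.3698.
Integral + boundary = 127.322.
Correction k=1: B_{2}/2! · (f^{(1)}(23) − f^{(1)}(12)) = 1/12 · (0.190623 − 0.477688) = -0.0239221.
Partial sum through k=1: 127.298.
Correction k=2: B_{4}/4! · (f^{(3)}(23) − f^{(3)}(12)) = −1/720 · (0.000961713 − 0.00147434) = 7.11988e-07.

S_2 ≈ 127.298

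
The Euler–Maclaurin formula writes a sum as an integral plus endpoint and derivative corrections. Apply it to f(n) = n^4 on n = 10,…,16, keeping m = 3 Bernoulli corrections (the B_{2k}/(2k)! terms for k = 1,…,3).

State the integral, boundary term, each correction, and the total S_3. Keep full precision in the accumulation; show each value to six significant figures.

S_3 ≈ 228515

∫_10^16 x^4 dx evaluates to 189715.
½[f(10) + f(16)] = ½[10000.0 + 65536.0] = 37768.0.
Running total after boundary: 227483.
k=1: B_{2}/(2)! × [f^{(1)}(16) − f^{(1)}(10)] = 1/12 × (16384.0 − 4000.00) = 1032.00.
After k=1: 228515.
k=2: B_{4}/(4)! × [f^{(3)}(16) − f^{(3)}(10)] = −1/720 × (384.000 − 240.000) = -0.200000.
After k=2: 228515.
k=3: B_{6}/(6)! × [f^{(5)}(16) − f^{(5)}(10)] = 1/30240 × (0.00000 − 0.00000) = 0.00000.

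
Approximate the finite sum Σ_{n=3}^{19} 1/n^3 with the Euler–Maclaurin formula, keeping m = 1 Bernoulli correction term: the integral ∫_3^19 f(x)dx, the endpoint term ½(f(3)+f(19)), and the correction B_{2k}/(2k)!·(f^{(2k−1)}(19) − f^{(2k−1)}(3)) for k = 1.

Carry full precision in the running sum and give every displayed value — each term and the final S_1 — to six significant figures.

The integral term ∫_3^19 1/x^3 dx = 0.0541705.
½[f(3) + f(19)] = ½[0.0370370 + 0.000145794] = 0.0185914.
Running total after boundary: 0.0727619.
Order-1 term: 1/12 · (-2.30201e-05 − (-0.0370370)) = 0.00308450.

S_1 ≈ 0.0758464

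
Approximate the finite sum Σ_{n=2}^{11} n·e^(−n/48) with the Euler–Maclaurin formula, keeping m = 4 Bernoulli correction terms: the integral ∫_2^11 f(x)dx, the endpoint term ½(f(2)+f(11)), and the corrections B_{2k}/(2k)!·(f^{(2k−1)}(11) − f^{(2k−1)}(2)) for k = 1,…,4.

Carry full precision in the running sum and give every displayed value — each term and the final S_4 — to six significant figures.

Integral: ∫_2^11 x·e^(−x/48) dx = 50.0597.
½[f(2) + f(11)] = ½[1.91838 + 8.74716] = 5.33277.
Running total after boundary: 55.3924.
Correction k=1: B_{2}/2! · (f^{(1)}(11) − f^{(1)}(2)) = 1/12 · (0.612964 − 0.919223) = -0.0255216.
After k=1: 55.3669.
Correction k=2: B_{4}/4! · (f^{(3)}(11) − f^{(3)}(2)) = −1/720 · (0.000956318 − 0.00123160) = 3.82334e-07.
After k=2: 55.3669.
Correction k=3: B_{6}/6! · (f^{(5)}(11) − f^{(5)}(2)) = 1/30240 · (7.14667e-07 − 8.95932e-07) = -5.99423e-12.
After k=3: 55.3669.
Correction k=4: B_{8}/8! · (f^{(7)}(11) − f^{(7)}(2)) = −1/1209600 · (4.40219e-10 − 5.45710e-10) = 8.72117e-17.

S_4 ≈ 55.3669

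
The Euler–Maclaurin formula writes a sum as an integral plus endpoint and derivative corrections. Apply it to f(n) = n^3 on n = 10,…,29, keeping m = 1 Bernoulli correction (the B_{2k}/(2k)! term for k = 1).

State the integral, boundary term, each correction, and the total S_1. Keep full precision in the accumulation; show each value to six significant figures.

S_1 ≈ 187200

∫_10^29 x^3 dx evaluates to 174320.
Endpoint term: (f(10) + f(29))/2 = (1000.00 + 24389.0)/2 = 12694.5.
So far: 187015.
k=1: B_{2}/(2)! × [f^{(1)}(29) − f^{(1)}(10)] = 1/12 × (2523.00 − 300.000) = 185.250.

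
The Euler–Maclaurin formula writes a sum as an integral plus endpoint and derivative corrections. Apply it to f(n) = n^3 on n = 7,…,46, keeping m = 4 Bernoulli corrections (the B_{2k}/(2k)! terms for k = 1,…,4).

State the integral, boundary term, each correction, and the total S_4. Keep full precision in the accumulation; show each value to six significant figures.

∫_7^46 x^3 dx evaluates to 1.11876e+06.
Boundary: ½(f(7) + f(46)) = ½(343.000 + 97336.0) = 48839.5.
Integral + boundary = 1.16760e+06.
Order-1 term: 1/12 · (6348.00 − 147.000) = 516.750.
After k=1: 1.16812e+06.
Order-2 term: −1/720 · (6.00000 − 6.00000) = 0.00000.
After k=2: 1.16812e+06.
Order-3 term: 1/30240 · (0.00000 − 0.00000) = 0.00000.
After k=3: 1.16812e+06.
Order-4 term: −1/1209600 · (0.00000 − 0.00000) = 0.00000.

S_4 ≈ 1.16812e+06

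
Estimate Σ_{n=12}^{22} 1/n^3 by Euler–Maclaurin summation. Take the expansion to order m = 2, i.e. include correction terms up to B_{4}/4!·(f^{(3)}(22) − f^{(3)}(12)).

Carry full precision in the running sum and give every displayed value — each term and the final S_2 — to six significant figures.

The integral term ∫_12^22 1/x^3 dx = 0.00243916.
Boundary: ½(f(12) + f(22)) = ½(0.000578704 + 9.39144e-05) = 0.000336309.
Integral + boundary = 0.00277547.
Order-1 term: 1/12 · (-1.28065e-05 − (-0.000144676)) = 1.09891e-05.
Running total after k=1: 0.00278646.
Order-2 term: −1/720 · (-5.29194e-07 − (-2.00939e-05)) = -2.71732e-08.

S_2 ≈ 0.00278644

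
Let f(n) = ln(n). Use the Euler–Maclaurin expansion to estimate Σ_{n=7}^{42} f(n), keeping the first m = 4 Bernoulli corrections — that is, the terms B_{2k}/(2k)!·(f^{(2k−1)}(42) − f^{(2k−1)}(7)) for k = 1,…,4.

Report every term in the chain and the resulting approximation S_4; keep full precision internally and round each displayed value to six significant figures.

Integral: ∫_7^42 ln(x) dx = 108.361.
Boundary: ½(f(7) + f(42)) = ½(1.94591 + 3.73767) = 2.84179.
So far: 111.203.
Order-1 term: 1/12 · (0.0238095 − 0.142857) = -0.00992063.
Partial sum through k=1: 111.193.
Order-2 term: −1/720 · (2.69949e-05 − 0.00583090) = 8.06098e-06.
Partial sum through k=2: 111.193.
Order-3 term: 1/30240 · (1.83639e-07 − 0.00142798) = -4.72154e-08.
Partial sum through k=3: 111.193.
Order-4 term: −1/1209600 · (3.12311e-09 − 0.000874271) = 7.22775e-10.

S_4 ≈ 111.193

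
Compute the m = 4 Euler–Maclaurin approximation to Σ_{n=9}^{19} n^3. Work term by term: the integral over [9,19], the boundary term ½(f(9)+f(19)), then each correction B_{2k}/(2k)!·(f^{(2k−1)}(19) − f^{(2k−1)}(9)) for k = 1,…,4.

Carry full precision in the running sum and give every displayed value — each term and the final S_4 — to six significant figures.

S_4 ≈ 34804.0

Integral: ∫_9^19 x^3 dx = 30940.0.
Endpoint term: (f(9) + f(19))/2 = (729.000 + 6859.00)/2 = 3794.00.
So far: 34734.0.
k=1: B_{2}/(2)! × [f^{(1)}(19) − f^{(1)}(9)] = 1/12 × (1083.00 − 243.000) = 70.0000.
Running total after k=1: 34804.0.
k=2: B_{4}/(4)! × [f^{(3)}(19) − f^{(3)}(9)] = −1/720 × (6.00000 − 6.00000) = 0.00000.
Running total after k=2: 34804.0.
k=3: B_{6}/(6)! × [f^{(5)}(19) − f^{(5)}(9)] = 1/30240 × (0.00000 − 0.00000) = 0.00000.
Running total after k=3: 34804.0.
k=4: B_{8}/(8)! × [f^{(7)}(19) − f^{(7)}(9)] = −1/1209600 × (0.00000 − 0.00000) = 0.00000.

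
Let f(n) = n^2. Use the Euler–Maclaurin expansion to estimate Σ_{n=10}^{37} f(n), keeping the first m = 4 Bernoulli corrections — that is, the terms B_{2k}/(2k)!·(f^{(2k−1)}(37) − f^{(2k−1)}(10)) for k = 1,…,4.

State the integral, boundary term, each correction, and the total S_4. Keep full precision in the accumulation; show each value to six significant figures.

The integral term ∫_10^37 x^2 dx = 16551.0.
½[f(10) + f(37)] = ½[100.000 + 1369.00] = 734.500.
Running total after boundary: 17285.5.
Correction k=1: B_{2}/2! · (f^{(1)}(37) − f^{(1)}(10)) = 1/12 · (74.0000 − 20.0000) = 4.50000.
Running total after k=1: 17290.0.
Correction k=2: B_{4}/4! · (f^{(3)}(37) − f^{(3)}(10)) = −1/720 · (0.00000 − 0.00000) = 0.00000.
Running total after k=2: 17290.0.
Correction k=3: B_{6}/6! · (f^{(5)}(37) − f^{(5)}(10)) = 1/30240 · (0.00000 − 0.00000) = 0.00000.
Running total after k=3: 17290.0.
Correction k=4: B_{8}/8! · (f^{(7)}(37) − f^{(7)}(10)) = −1/1209600 · (0.00000 − 0.00000) = 0.00000.

S_4 ≈ 17290.0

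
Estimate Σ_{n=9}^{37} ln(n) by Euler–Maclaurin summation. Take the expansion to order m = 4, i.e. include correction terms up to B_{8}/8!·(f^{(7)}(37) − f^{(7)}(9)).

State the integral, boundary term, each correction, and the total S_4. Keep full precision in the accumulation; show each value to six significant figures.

S_4 ≈ 88.7260

Integral: ∫_9^37 ln(x) dx = 85.8289.
Boundary: ½(f(9) + f(37)) = ½(2.19722 + 3.61092) = 2.90407.
So far: 88.7330.
Order-1 term: 1/12 · (0.0270270 − 0.111111) = -0.00700701.
Partial sum through k=1: 88.7260.
Order-2 term: −1/720 · (3.94843e-05 − 0.00274348) = 3.75556e-06.
Partial sum through k=2: 88.7260.
Order-3 term: 1/30240 · (3.46101e-07 − 0.000406442) = -1.34291e-08.
Partial sum through k=3: 88.7260.
Order-4 term: −1/1209600 · (7.58439e-09 − 0.000150534) = 1.24443e-10.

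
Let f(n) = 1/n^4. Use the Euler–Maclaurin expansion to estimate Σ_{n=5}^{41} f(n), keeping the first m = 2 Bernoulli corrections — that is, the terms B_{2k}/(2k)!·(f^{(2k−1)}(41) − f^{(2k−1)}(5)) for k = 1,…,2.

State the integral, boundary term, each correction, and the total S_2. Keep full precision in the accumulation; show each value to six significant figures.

∫_5^41 1/x^4 dx evaluates to 0.00266183.
Boundary: ½(f(5) + f(41)) = ½(0.00160000 + 3.53887e-07) = 0.000800177.
So far: 0.00346201.
Order-1 term: 1/12 · (-3.45256e-08 − (-0.00128000)) = 0.000106664.
Partial sum through k=1: 0.00356867.
Order-2 term: −1/720 · (-6.16161e-10 − (-0.00153600)) = -2.13333e-06.

S_2 ≈ 0.00356654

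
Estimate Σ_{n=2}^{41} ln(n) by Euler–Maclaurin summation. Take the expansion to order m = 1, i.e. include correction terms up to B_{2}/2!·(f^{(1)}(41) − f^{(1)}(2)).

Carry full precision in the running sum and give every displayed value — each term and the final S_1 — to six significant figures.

The integral term ∫_2^41 ln(x) dx = 111.870.
½[f(2) + f(41)] = ½[0.693147 + 3.71357] = 2.20336.
Running total after boundary: 114.074.
Order-1 term: 1/12 · (0.0243902 − 0.500000) = -0.0396341.

S_1 ≈ 114.034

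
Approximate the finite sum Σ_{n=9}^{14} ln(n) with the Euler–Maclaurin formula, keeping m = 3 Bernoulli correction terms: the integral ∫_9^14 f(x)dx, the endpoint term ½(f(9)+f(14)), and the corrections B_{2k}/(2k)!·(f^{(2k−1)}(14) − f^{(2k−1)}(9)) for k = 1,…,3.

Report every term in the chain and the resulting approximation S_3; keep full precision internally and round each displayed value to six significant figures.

S_3 ≈ 14.5866

The integral term ∫_9^14 ln(x) dx = 12.1718.
Endpoint term: (f(9) + f(14))/2 = (2.19722 + 2.63906)/2 = 2.41814.
So far: 14.5899.
Correction k=1: B_{2}/2! · (f^{(1)}(14) − f^{(1)}(9)) = 1/12 · (0.0714286 − 0.111111) = -0.00330688.
Partial sum through k=1: 14.5866.
Correction k=2: B_{4}/4! · (f^{(3)}(14) − f^{(3)}(9)) = −1/720 · (0.000728863 − 0.00274348) = 2.79809e-06.
Partial sum through k=2: 14.5866.
Correction k=3: B_{6}/6! · (f^{(5)}(14) − f^{(5)}(9)) = 1/30240 · (4.46243e-05 − 0.000406442) = -1.19649e-08.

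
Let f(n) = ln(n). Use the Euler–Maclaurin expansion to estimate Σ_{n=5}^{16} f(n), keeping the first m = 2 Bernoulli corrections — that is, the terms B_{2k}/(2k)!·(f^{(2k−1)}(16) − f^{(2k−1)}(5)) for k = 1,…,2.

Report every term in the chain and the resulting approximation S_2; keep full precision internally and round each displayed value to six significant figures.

S_2 ≈ 27.4938

Integral: ∫_5^16 ln(x) dx = 25.3142.
Endpoint term: (f(5) + f(16))/2 = (1.60944 + 2.77259)/2 = 2.19101.
Integral + boundary = 27.5052.
k=1: B_{2}/(2)! × [f^{(1)}(16) − f^{(1)}(5)] = 1/12 × (0.0625000 − 0.200000) = -0.0114583.
After k=1: 27.4938.
k=2: B_{4}/(4)! × [f^{(3)}(16) − f^{(3)}(5)] = −1/720 × (0.000488281 − 0.0160000) = 2.15441e-05.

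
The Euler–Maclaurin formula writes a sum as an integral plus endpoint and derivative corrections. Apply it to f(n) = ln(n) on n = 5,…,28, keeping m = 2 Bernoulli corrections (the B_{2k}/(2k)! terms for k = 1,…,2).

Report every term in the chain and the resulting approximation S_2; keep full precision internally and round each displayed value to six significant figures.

The integral term ∫_5^28 ln(x) dx = 62.2545.
½[f(5) + f(28)] = ½[1.60944 + 3.33220] = 2.47082.
So far: 64.7254.
Order-1 term: 1/12 · (0.0357143 − 0.200000) = -0.0136905.
After k=1: 64.7117.
Order-2 term: −1/720 · (9.11079e-05 − 0.0160000) = 2.20957e-05.

S_2 ≈ 64.7117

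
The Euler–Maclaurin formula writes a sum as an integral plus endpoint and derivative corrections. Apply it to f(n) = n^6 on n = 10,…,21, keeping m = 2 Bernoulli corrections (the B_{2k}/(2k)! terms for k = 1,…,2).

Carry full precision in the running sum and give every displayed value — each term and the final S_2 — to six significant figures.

S_2 ≈ 3.01244e+08

Integral: ∫_10^21 x^6 dx = 2.55870e+08.
Boundary: ½(f(10) + f(21)) = ½(1.00000e+06 + 8.57661e+07) = 4.33831e+07.
Running total after boundary: 2.99253e+08.
Order-1 term: 1/12 · (2.45046e+07 − 600000) = 1.99205e+06.
After k=1: 3.01245e+08.
Order-2 term: −1/720 · (1.11132e+06 − 120000) = -1376.83.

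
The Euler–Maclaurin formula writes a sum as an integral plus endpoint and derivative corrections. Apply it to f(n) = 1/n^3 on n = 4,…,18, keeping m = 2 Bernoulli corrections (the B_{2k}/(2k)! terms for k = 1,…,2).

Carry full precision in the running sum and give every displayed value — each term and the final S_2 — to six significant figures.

∫_4^18 1/x^3 dx evaluates to 0.0297068.
½[f(4) + f(18)] = ½[0.0156250 + 0.000171468] = 0.00789823.
Running total after boundary: 0.0376050.
Correction k=1: B_{2}/2! · (f^{(1)}(18) − f^{(1)}(4)) = 1/12 · (-2.85780e-05 − (-0.0117188)) = 0.000974181.
After k=1: 0.0385792.
Correction k=2: B_{4}/4! · (f^{(3)}(18) − f^{(3)}(4)) = −1/720 · (-1.76407e-06 − (-0.0146484)) = -2.03426e-05.

S_2 ≈ 0.0385589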